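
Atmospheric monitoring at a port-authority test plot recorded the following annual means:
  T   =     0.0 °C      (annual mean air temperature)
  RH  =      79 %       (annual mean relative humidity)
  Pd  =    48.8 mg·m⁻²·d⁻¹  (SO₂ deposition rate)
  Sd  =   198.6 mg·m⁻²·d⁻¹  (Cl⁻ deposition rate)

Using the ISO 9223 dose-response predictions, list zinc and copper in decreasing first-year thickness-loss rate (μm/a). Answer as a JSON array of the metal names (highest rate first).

zinc: f(T) = +0.038·(T−10) [T≤10 °C] = -0.3800
  Pd branch = 0.0129·Pd^0.44·e^(0.046·RH+f) = 1.848 μm/a
  Cl⁻ term: 0.0175·198.6^0.57·exp(0.008·79+0.085·0.0) = 0.672
  sum: 1.848 + 0.672 → r_corr = 2.52 μm/a
copper: temperature factor f = +0.126·(-10.0) = -1.2600
  Pd branch = 0.0053·Pd^0.26·e^(0.059·RH+f) = 0.4368 μm/a
  Sd branch = 0.01025·Sd^0.27·e^(0.036·RH+0.049·T) = 0.735 μm/a
  r_corr = 0.4368 + 0.735 = 1.172 μm/a
Ordering by μm/a: zinc (2.52) > copper (1.17)

["zinc", "copper"]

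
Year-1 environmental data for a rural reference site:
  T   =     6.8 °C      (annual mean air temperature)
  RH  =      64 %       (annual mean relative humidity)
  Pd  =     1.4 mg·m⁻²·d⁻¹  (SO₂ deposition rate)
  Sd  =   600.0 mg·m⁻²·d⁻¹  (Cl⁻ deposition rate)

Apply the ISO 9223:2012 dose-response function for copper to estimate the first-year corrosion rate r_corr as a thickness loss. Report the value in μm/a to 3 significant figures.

copper: temperature factor f = +0.126·(-3.2) = -0.4032
  sulphur-dioxide contribution → 0.1687 μm/a
  chloride contribution → 0.8056 μm/a
  ⇒ r_corr(copper) = 0.9743 μm/a

r_corr = 0.974 μm/a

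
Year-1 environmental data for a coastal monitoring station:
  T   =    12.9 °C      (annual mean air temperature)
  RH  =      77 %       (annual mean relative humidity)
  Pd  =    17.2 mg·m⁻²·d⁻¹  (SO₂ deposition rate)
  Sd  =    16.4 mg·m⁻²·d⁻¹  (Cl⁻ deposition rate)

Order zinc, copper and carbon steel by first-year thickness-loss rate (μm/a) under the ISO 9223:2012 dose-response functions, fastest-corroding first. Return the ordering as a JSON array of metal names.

["carbon steel", "zinc", "copper"]

zinc: T>10 °C ⇒ hinge -0.071·(12.9−10) = -0.2059
  Pd branch = 0.0129·Pd^0.44·e^(0.046·RH+f) = 1.268 μm/a
  Sd branch = 0.0175·Sd^0.57·e^(0.008·RH+0.085·T) = 0.4778 μm/a
  sum: 1.268 + 0.4778 → r_corr = 1.746 μm/a
copper: temperature factor f = -0.080·(2.9) = -0.2320
  SO₂ term: 0.0053·17.2^0.26·exp(0.059·77-0.2320) = 0.8275
  Sd branch = 0.01025·Sd^0.27·e^(0.036·RH+0.049·T) = 0.6563 μm/a
  sum: 0.8275 + 0.6563 → r_corr = 1.484 μm/a
carbon steel: T>10 °C ⇒ hinge -0.054·(12.9−10) = -0.1566
  SO₂ term: 1.77·17.2^0.52·exp(0.02·77-0.1566) = 30.99
  Cl⁻ term: 0.102·16.4^0.62·exp(0.033·77+0.04·12.9) = 12.29
  sum: 30.99 + 12.29 → r_corr = 43.28 μm/a
Ordering by μm/a: carbon steel (43.3) > zinc (1.75) > copper (1.48)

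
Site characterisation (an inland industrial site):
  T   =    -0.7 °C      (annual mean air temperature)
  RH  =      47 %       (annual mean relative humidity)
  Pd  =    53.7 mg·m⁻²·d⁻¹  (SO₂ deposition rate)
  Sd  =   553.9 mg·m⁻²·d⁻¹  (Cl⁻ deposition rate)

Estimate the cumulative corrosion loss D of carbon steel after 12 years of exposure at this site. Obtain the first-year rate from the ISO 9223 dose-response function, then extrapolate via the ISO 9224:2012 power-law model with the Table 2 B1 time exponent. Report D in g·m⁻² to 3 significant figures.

carbon steel: T≤10 °C ⇒ hinge +0.150·(-0.7−10) = -1.6050
  sulphur-dioxide contribution → 7.224 μm/a
  chloride contribution → 23.49 μm/a
  ⇒ r_corr(carbon steel) = 30.72 μm/a
Power-law: D(12) = r_corr · 12^0.523
  D(12) = 30.72 × 12^0.523 = 30.72 × 3.668 = 112.7 μm
  Mass loss = 112.7 μm × 7.85 g/cm³ = 884.4 g·m⁻²

D(12) = 884 g·m⁻²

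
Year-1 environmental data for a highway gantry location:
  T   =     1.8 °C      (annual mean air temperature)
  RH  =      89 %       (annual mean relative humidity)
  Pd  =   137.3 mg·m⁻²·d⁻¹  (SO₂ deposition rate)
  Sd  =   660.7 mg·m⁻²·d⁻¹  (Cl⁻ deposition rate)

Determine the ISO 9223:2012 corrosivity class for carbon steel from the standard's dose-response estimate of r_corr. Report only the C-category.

C5

carbon steel: f(T) = +0.150·(T−10) [T≤10 °C] = -1.2300
  Pd branch = 1.77·Pd^0.52·e^(0.02·RH+f) = 39.67 μm/a
  Sd branch = 0.102·Sd^0.62·e^(0.033·RH+0.04·T) = 115.8 μm/a
  sum: 39.67 + 115.8 → r_corr = 155.5 μm/a
Category bounds: 80…200 μm/a bracket r_corr ⇒ C5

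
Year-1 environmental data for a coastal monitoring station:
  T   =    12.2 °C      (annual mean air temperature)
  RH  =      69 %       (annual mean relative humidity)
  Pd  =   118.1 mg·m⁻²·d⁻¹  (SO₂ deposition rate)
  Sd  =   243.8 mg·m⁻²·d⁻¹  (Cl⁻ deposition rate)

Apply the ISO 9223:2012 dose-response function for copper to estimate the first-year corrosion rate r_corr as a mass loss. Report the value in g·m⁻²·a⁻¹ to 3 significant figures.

r_corr = 16.9 g·m⁻²·a⁻¹

copper: f(T) = -0.080·(T−10) [T>10 °C] = -0.1760
  SO₂ term: 0.0053·118.1^0.26·exp(0.059·69-0.1760) = 0.9008
  Sd branch = 0.01025·Sd^0.27·e^(0.036·RH+0.049·T) = 0.9854 μm/a
  r_corr = 0.9008 + 0.9854 = 1.886 μm/a
Convert to mass loss: 1.886 μm/a × 8.96 g/cm³ = 16.9 g·m⁻²·a⁻¹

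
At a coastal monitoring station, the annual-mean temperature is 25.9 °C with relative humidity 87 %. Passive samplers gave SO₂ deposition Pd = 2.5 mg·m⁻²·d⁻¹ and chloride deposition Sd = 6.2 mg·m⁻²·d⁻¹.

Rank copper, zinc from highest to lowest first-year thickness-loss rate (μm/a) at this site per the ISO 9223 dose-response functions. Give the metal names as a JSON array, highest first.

["copper", "zinc"]

copper: T>10 °C ⇒ hinge -0.080·(25.9−10) = -1.2720
  sulphur-dioxide contribution → 0.3196 μm/a
  chloride contribution → 1.368 μm/a
  ⇒ r_corr(copper) = 1.687 μm/a
zinc: f(T) = -0.071·(T−10) [T>10 °C] = -1.1289
  sulphur-dioxide contribution → 0.3416 μm/a
  chloride contribution → 0.8976 μm/a
  total first-year rate 1.239 μm/a
Ordering by μm/a: copper (1.69) > zinc (1.24)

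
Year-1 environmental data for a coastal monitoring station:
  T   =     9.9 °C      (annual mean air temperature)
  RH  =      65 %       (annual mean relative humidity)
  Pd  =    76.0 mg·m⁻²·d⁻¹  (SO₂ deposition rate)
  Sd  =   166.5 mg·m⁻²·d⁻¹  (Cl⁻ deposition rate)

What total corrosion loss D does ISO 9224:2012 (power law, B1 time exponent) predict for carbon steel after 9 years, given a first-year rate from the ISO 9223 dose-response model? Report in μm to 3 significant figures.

D(9) = 289 μm

carbon steel: temperature factor f = +0.150·(-0.1) = -0.0150
  Pd branch = 1.77·Pd^0.52·e^(0.02·RH+f) = 60.82 μm/a
  Sd branch = 0.102·Sd^0.62·e^(0.033·RH+0.04·T) = 30.86 μm/a
  sum: 60.82 + 30.86 → r_corr = 91.68 μm/a
Power-law: D(9) = r_corr · 9^0.523
  D(9) = 91.68 × 9^0.523 = 91.68 × 3.156 = 289.3 μm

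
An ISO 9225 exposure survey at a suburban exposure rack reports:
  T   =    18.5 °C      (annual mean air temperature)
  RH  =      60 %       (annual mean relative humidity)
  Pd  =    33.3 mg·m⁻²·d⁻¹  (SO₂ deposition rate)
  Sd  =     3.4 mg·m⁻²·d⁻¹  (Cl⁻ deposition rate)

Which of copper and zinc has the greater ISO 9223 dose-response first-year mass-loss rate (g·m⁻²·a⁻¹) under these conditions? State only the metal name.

zinc

copper: f(T) = -0.080·(T−10) [T>10 °C] = -0.6800
  sulphur-dioxide contribution → 0.2302 μm/a
  chloride contribution → 0.3062 μm/a
  total first-year rate 0.5364 μm/a
  mass loss = 0.5364 μm/a × 8.96 g/cm³ = 4.806 g·m⁻²·a⁻¹
zinc: T>10 °C ⇒ hinge -0.071·(18.5−10) = -0.6035
  sulphur-dioxide contribution → 0.5212 μm/a
  chloride contribution → 0.2738 μm/a
  ⇒ r_corr(zinc) = 0.795 μm/a
  mass loss = 0.795 μm/a × 7.14 g/cm³ = 5.676 g·m⁻²·a⁻¹
Ordering by g·m⁻²·a⁻¹: zinc (5.68) > copper (4.81)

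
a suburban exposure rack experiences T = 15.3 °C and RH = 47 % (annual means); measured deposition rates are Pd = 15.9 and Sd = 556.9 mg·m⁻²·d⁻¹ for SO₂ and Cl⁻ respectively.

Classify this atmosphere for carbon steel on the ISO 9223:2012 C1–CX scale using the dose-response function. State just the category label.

carbon steel: T>10 °C ⇒ hinge -0.054·(15.3−10) = -0.2862
  sulphur-dioxide contribution → 14.34 μm/a
  chloride contribution → 44.71 μm/a
  total first-year rate 59.05 μm/a
Category bounds: 50…80 μm/a bracket r_corr ⇒ C4

C4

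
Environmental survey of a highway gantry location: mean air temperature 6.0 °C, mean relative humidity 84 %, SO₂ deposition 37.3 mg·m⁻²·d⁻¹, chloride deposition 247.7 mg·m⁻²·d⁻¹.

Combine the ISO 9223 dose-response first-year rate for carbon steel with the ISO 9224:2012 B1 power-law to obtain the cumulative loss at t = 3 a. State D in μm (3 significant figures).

carbon steel: f(T) = +0.150·(T−10) [T≤10 °C] = -0.6000
  SO₂ term: 1.77·37.3^0.52·exp(0.02·84-0.6000) = 34.22
  Sd branch = 0.102·Sd^0.62·e^(0.033·RH+0.04·T) = 63.23 μm/a
  sum: 34.22 + 63.23 → r_corr = 97.45 μm/a
Power-law: D(3) = r_corr · 3^0.523
  D(3) = 97.45 × 3^0.523 = 97.45 × 1.776 = 173.1 μm

D(3) = 173 μm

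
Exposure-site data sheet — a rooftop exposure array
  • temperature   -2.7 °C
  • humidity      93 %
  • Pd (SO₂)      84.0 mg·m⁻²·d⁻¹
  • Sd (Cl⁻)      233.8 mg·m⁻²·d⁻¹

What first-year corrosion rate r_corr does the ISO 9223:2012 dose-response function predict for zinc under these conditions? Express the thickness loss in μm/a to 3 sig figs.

r_corr = 4.69 μm/a

zinc: temperature factor f = +0.038·(-12.7) = -0.4826
  sulphur-dioxide contribution → 4.033 μm/a
  chloride contribution → 0.6557 μm/a
  ⇒ r_corr(zinc) = 4.688 μm/a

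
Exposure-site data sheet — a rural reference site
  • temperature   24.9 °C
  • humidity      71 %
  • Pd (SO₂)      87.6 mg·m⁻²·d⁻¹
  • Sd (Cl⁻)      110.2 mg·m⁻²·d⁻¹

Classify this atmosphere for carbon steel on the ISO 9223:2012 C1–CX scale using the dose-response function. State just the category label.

carbon steel: f(T) = -0.054·(T−10) [T>10 °C] = -0.8046
  sulphur-dioxide contribution → 33.52 μm/a
  chloride contribution → 53.07 μm/a
  ⇒ r_corr(carbon steel) = 86.59 μm/a
Category bounds: 80…200 μm/a bracket r_corr ⇒ C5

C5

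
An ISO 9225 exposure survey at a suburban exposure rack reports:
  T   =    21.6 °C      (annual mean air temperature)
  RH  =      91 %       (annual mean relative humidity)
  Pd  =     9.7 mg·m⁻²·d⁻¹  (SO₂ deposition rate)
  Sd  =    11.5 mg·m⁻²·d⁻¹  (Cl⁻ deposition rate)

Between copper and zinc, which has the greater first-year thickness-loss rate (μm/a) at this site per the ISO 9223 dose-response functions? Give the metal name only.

copper

copper: T>10 °C ⇒ hinge -0.080·(21.6−10) = -0.9280
  Pd branch = 0.0053·Pd^0.26·e^(0.059·RH+f) = 0.812 μm/a
  Sd branch = 0.01025·Sd^0.27·e^(0.036·RH+0.049·T) = 1.512 μm/a
  r_corr = 0.812 + 1.512 = 2.324 μm/a
zinc: temperature factor f = -0.071·(11.6) = -0.8236
  SO₂ term: 0.0129·9.7^0.44·exp(0.046·91-0.8236) = 1.012
  Cl⁻ term: 0.0175·11.5^0.57·exp(0.008·91+0.085·21.6) = 0.9145
  r_corr = 1.012 + 0.9145 = 1.926 μm/a
Ordering by μm/a: copper (2.32) > zinc (1.93)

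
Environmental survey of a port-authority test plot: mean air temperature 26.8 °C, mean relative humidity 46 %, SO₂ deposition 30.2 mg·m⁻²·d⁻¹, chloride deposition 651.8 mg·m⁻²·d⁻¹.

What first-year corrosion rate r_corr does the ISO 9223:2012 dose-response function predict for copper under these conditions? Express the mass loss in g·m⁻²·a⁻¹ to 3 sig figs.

r_corr = 10.7 g·m⁻²·a⁻¹

copper: T>10 °C ⇒ hinge -0.080·(26.8−10) = -1.3440
  sulphur-dioxide contribution → 0.05059 μm/a
  chloride contribution → 1.148 μm/a
  total first-year rate 1.199 μm/a
Convert to mass loss: 1.199 μm/a × 8.96 g/cm³ = 10.74 g·m⁻²·a⁻¹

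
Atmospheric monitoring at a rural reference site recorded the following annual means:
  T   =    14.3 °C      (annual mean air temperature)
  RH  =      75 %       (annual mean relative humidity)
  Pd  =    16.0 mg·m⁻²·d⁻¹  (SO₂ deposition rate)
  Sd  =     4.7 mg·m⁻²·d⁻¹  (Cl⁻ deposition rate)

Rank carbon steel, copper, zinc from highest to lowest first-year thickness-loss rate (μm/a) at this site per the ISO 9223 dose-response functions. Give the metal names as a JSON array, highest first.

carbon steel: T>10 °C ⇒ hinge -0.054·(14.3−10) = -0.2322
  SO₂ term: 1.77·16.0^0.52·exp(0.02·75-0.2322) = 26.59
  Cl⁻ term: 0.102·4.7^0.62·exp(0.033·75+0.04·14.3) = 5.605
  r_corr = 26.59 + 5.605 = 32.2 μm/a
copper: T>10 °C ⇒ hinge -0.080·(14.3−10) = -0.3440
  SO₂ term: 0.0053·16.0^0.26·exp(0.059·75-0.3440) = 0.6452
  Sd branch = 0.01025·Sd^0.27·e^(0.036·RH+0.049·T) = 0.4668 μm/a
  r_corr = 0.6452 + 0.4668 = 1.112 μm/a
zinc: T>10 °C ⇒ hinge -0.071·(14.3−10) = -0.3053
  Pd branch = 0.0129·Pd^0.44·e^(0.046·RH+f) = 1.014 μm/a
  Cl⁻ term: 0.0175·4.7^0.57·exp(0.008·75+0.085·14.3) = 0.2598
  sum: 1.014 + 0.2598 → r_corr = 1.274 μm/a
Ordering by μm/a: carbon steel (32.2) > zinc (1.27) > copper (1.11)

["carbon steel", "zinc", "copper"]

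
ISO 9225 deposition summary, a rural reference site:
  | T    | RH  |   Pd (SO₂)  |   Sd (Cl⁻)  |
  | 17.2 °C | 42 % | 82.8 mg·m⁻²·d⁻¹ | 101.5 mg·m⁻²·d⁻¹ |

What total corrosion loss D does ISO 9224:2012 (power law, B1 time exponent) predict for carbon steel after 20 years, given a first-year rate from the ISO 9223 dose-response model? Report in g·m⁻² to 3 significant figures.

D(20) = 1.57e+03 g·m⁻²

carbon steel: temperature factor f = -0.054·(7.2) = -0.3888
  Pd branch = 1.77·Pd^0.52·e^(0.02·RH+f) = 27.63 μm/a
  Sd branch = 0.102·Sd^0.62·e^(0.033·RH+0.04·T) = 14.23 μm/a
  r_corr = 27.63 + 14.23 = 41.86 μm/a
Power-law: D(20) = r_corr · 20^0.523
  D(20) = 41.86 × 20^0.523 = 41.86 × 4.791 = 200.6 μm
  Mass loss = 200.6 μm × 7.85 g/cm³ = 1574 g·m⁻²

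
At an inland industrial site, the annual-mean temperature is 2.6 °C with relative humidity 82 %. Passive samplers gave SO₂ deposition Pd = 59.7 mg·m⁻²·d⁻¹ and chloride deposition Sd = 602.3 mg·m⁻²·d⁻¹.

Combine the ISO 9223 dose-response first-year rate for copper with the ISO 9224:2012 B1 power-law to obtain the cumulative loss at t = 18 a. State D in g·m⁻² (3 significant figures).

copper: T≤10 °C ⇒ hinge +0.126·(2.6−10) = -0.9324
  sulphur-dioxide contribution → 0.7624 μm/a
  chloride contribution → 1.255 μm/a
  total first-year rate 2.017 μm/a
Long-term exponent b (ISO 9224 Table 2, B1) = 0.667
  D(18) = 2.017 × 18^0.667 = 2.017 × 6.875 = 13.87 μm
  Mass loss = 13.87 μm × 8.96 g/cm³ = 124.3 g·m⁻²

D(18) = 124 g·m⁻²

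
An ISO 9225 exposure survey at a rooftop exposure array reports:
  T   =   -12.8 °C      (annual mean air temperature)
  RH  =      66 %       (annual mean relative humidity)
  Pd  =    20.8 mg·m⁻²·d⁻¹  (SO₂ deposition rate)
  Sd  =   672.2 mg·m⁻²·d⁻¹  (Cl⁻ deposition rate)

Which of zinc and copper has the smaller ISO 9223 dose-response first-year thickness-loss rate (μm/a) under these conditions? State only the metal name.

copper

zinc: T≤10 °C ⇒ hinge +0.038·(-12.8−10) = -0.8664
  Pd branch = 0.0129·Pd^0.44·e^(0.046·RH+f) = 0.4293 μm/a
  Sd branch = 0.0175·Sd^0.57·e^(0.008·RH+0.085·T) = 0.4088 μm/a
  r_corr = 0.4293 + 0.4088 = 0.8381 μm/a
copper: f(T) = +0.126·(T−10) [T≤10 °C] = -2.8728
  SO₂ term: 0.0053·20.8^0.26·exp(0.059·66-2.8728) = 0.03239
  Cl⁻ term: 0.01025·672.2^0.27·exp(0.036·66+0.049·-12.8) = 0.3417
  r_corr = 0.03239 + 0.3417 = 0.3741 μm/a
Ordering by μm/a: zinc (0.838) > copper (0.374)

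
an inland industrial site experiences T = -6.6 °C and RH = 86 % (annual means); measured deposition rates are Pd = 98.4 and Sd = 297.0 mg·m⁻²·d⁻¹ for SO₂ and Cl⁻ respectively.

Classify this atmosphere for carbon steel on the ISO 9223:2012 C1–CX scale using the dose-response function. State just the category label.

C4

carbon steel: temperature factor f = +0.150·(-16.6) = -2.4900
  SO₂ term: 1.77·98.4^0.52·exp(0.02·86-2.4900) = 8.911
  Sd branch = 0.102·Sd^0.62·e^(0.033·RH+0.04·T) = 45.66 μm/a
  sum: 8.911 + 45.66 → r_corr = 54.58 μm/a
54.6 μm/a falls in (50, 80] for carbon steel → category C4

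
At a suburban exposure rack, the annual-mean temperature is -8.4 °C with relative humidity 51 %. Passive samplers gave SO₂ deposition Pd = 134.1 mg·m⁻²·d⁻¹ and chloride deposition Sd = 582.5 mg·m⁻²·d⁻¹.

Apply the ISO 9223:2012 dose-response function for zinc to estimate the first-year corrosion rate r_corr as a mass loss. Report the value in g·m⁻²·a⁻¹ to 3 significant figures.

r_corr = 7.59 g·m⁻²·a⁻¹

zinc: temperature factor f = +0.038·(-18.4) = -0.6992
  Pd branch = 0.0129·Pd^0.44·e^(0.046·RH+f) = 0.5779 μm/a
  Cl⁻ term: 0.0175·582.5^0.57·exp(0.008·51+0.085·-8.4) = 0.4857
  sum: 0.5779 + 0.4857 → r_corr = 1.064 μm/a
Convert to mass loss: 1.064 μm/a × 7.14 g/cm³ = 7.594 g·m⁻²·a⁻¹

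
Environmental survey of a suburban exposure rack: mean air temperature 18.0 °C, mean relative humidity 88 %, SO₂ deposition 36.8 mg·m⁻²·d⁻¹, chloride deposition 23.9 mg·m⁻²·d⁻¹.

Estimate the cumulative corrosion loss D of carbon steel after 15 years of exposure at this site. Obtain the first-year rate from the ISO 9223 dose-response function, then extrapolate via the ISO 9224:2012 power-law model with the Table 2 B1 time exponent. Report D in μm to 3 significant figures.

carbon steel: temperature factor f = -0.054·(8.0) = -0.4320
  sulphur-dioxide contribution → 43.55 μm/a
  chloride contribution → 27.36 μm/a
  total first-year rate 70.91 μm/a
Power-law: D(15) = r_corr · 15^0.523
  D(15) = 70.91 × 15^0.523 = 70.91 × 4.122 = 292.3 μm

D(15) = 292 μm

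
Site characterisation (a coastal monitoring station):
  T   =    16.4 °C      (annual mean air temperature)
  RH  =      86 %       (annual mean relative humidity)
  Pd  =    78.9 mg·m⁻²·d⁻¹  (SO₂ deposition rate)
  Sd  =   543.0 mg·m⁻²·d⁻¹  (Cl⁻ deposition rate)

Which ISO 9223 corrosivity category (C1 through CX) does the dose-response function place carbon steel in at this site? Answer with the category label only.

CX

carbon steel: T>10 °C ⇒ hinge -0.054·(16.4−10) = -0.3456
  sulphur-dioxide contribution → 67.82 μm/a
  chloride contribution → 166.6 μm/a
  total first-year rate 234.4 μm/a
ISO 9223 Table 2 (carbon steel): 200 < 234 ≤ 700 μm/a ⇒ CX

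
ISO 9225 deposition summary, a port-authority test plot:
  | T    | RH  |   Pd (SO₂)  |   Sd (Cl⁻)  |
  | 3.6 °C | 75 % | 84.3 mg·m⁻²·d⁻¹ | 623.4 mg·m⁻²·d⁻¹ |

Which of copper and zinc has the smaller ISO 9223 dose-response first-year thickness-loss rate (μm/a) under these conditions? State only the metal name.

copper

copper: T≤10 °C ⇒ hinge +0.126·(3.6−10) = -0.8064
  sulphur-dioxide contribution → 0.6259 μm/a
  chloride contribution → 1.034 μm/a
  ⇒ r_corr(copper) = 1.66 μm/a
zinc: temperature factor f = +0.038·(-6.4) = -0.2432
  sulphur-dioxide contribution → 2.242 μm/a
  chloride contribution → 1.696 μm/a
  ⇒ r_corr(zinc) = 3.938 μm/a
Ordering by μm/a: zinc (3.94) > copper (1.66)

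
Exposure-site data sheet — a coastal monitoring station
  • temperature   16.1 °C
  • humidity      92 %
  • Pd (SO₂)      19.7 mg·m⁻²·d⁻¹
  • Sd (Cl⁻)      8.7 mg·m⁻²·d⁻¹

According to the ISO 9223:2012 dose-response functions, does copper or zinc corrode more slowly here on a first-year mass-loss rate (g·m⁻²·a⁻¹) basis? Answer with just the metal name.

copper: f(T) = -0.080·(T−10) [T>10 °C] = -0.4880
  Pd branch = 0.0053·Pd^0.26·e^(0.059·RH+f) = 1.608 μm/a
  Sd branch = 0.01025·Sd^0.27·e^(0.036·RH+0.049·T) = 1.11 μm/a
  r_corr = 1.608 + 1.11 = 2.718 μm/a
  mass loss = 2.718 μm/a × 8.96 g/cm³ = 24.35 g·m⁻²·a⁻¹
zinc: f(T) = -0.071·(T−10) [T>10 °C] = -0.4331
  SO₂ term: 0.0129·19.7^0.44·exp(0.046·92-0.4331) = 2.138
  Cl⁻ term: 0.0175·8.7^0.57·exp(0.008·92+0.085·16.1) = 0.4926
  sum: 2.138 + 0.4926 → r_corr = 2.631 μm/a
  mass loss = 2.631 μm/a × 7.14 g/cm³ = 18.78 g·m⁻²·a⁻¹
Ordering by g·m⁻²·a⁻¹: copper (24.4) > zinc (18.8)

zinc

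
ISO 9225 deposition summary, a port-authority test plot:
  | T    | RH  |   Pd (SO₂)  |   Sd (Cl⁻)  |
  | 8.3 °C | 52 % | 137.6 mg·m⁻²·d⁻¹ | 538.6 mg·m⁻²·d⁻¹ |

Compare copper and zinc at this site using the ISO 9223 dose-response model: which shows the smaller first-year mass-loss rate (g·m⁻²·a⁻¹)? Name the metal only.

copper

copper: T≤10 °C ⇒ hinge +0.126·(8.3−10) = -0.2142
  SO₂ term: 0.0053·137.6^0.26·exp(0.059·52-0.2142) = 0.3309
  Sd branch = 0.01025·Sd^0.27·e^(0.036·RH+0.049·T) = 0.5468 μm/a
  sum: 0.3309 + 0.5468 → r_corr = 0.8777 μm/a
  mass loss = 0.8777 μm/a × 8.96 g/cm³ = 7.864 g·m⁻²·a⁻¹
zinc: f(T) = +0.038·(T−10) [T≤10 °C] = -0.0646
  Pd branch = 0.0129·Pd^0.44·e^(0.046·RH+f) = 1.154 μm/a
  Cl⁻ term: 0.0175·538.6^0.57·exp(0.008·52+0.085·8.3) = 1.936
  r_corr = 1.154 + 1.936 = 3.09 μm/a
  mass loss = 3.09 μm/a × 7.14 g/cm³ = 22.07 g·m⁻²·a⁻¹
Ordering by g·m⁻²·a⁻¹: zinc (22.1) > copper (7.86)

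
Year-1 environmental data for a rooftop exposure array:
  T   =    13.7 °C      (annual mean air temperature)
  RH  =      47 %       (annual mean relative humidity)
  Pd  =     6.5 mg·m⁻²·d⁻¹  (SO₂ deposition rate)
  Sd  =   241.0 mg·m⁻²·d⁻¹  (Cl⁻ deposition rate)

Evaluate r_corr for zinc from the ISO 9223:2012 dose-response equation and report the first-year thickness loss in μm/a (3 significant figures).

r_corr = 2.06 μm/a

zinc: f(T) = -0.071·(T−10) [T>10 °C] = -0.2627
  Pd branch = 0.0129·Pd^0.44·e^(0.046·RH+f) = 0.1964 μm/a
  Sd branch = 0.0175·Sd^0.57·e^(0.008·RH+0.085·T) = 1.861 μm/a
  sum: 0.1964 + 1.861 → r_corr = 2.058 μm/a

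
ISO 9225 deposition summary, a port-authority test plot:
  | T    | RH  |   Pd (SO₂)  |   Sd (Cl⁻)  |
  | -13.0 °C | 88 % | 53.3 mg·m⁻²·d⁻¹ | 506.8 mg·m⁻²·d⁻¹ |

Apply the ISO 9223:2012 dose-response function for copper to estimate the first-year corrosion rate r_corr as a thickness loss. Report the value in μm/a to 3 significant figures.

r_corr = 0.840 μm/a

copper: f(T) = +0.126·(T−10) [T≤10 °C] = -2.8980
  sulphur-dioxide contribution → 0.1477 μm/a
  chloride contribution → 0.6922 μm/a
  total first-year rate 0.8399 μm/a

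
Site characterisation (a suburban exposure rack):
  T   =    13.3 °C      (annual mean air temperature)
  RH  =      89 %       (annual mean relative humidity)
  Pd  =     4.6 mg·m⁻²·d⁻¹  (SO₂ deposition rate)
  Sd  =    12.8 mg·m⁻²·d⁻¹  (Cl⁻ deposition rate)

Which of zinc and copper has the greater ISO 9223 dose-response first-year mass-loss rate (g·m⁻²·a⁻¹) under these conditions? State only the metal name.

copper

zinc: T>10 °C ⇒ hinge -0.071·(13.3−10) = -0.2343
  sulphur-dioxide contribution → 1.198 μm/a
  chloride contribution → 0.4724 μm/a
  total first-year rate 1.67 μm/a
  mass loss = 1.67 μm/a × 7.14 g/cm³ = 11.93 g·m⁻²·a⁻¹
copper: temperature factor f = -0.080·(3.3) = -0.2640
  sulphur-dioxide contribution → 1.155 μm/a
  chloride contribution → 0.9642 μm/a
  ⇒ r_corr(copper) = 2.119 μm/a
  mass loss = 2.119 μm/a × 8.96 g/cm³ = 18.98 g·m⁻²·a⁻¹
Ordering by g·m⁻²·a⁻¹: copper (19) > zinc (11.9)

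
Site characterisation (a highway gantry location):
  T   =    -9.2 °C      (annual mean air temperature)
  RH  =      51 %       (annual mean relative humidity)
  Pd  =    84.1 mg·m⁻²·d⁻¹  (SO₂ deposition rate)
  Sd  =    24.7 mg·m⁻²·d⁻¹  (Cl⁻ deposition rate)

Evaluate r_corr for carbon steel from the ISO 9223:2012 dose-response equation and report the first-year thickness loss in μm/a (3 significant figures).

r_corr = 5.54 μm/a

carbon steel: temperature factor f = +0.150·(-19.2) = -2.8800
  sulphur-dioxide contribution → 2.761 μm/a
  chloride contribution → 2.774 μm/a
  ⇒ r_corr(carbon steel) = 5.535 μm/a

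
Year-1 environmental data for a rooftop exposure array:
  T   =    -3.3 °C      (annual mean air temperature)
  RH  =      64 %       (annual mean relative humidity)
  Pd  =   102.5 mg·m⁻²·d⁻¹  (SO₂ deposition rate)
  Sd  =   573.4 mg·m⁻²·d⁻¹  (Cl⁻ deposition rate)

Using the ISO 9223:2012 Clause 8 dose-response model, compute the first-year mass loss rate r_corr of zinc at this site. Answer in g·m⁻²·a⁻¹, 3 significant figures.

r_corr = 14.0 g·m⁻²·a⁻¹

zinc: T≤10 °C ⇒ hinge +0.038·(-3.3−10) = -0.5054
  Pd branch = 0.0129·Pd^0.44·e^(0.046·RH+f) = 1.133 μm/a
  Cl⁻ term: 0.0175·573.4^0.57·exp(0.008·64+0.085·-3.3) = 0.8239
  r_corr = 1.133 + 0.8239 = 1.957 μm/a
Convert to mass loss: 1.957 μm/a × 7.14 g/cm³ = 13.98 g·m⁻²·a⁻¹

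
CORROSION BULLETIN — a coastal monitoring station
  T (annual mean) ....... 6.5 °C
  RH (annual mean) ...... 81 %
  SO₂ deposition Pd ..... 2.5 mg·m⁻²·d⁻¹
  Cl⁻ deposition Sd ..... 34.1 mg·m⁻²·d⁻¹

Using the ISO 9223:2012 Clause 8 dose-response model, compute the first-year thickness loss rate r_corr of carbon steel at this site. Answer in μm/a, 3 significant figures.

carbon steel: temperature factor f = +0.150·(-3.5) = -0.5250
  Pd branch = 1.77·Pd^0.52·e^(0.02·RH+f) = 8.52 μm/a
  Cl⁻ term: 0.102·34.1^0.62·exp(0.033·81+0.04·6.5) = 17.09
  r_corr = 8.52 + 17.09 = 25.61 μm/a

r_corr = 25.6 μm/a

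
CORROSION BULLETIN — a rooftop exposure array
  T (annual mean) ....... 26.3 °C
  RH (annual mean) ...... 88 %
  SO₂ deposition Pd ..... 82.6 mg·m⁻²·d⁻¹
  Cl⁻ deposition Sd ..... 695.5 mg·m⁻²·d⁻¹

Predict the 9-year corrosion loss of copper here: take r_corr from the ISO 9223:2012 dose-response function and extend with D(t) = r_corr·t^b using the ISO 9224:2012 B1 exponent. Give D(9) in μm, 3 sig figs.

copper: T>10 °C ⇒ hinge -0.080·(26.3−10) = -1.3040
  sulphur-dioxide contribution → 0.8151 μm/a
  chloride contribution → 5.172 μm/a
  ⇒ r_corr(copper) = 5.987 μm/a
ISO 9224: D(t) = r_corr · t^b with b = 0.667 (copper, B1)
  D(9) = 5.987 × 9^0.667 = 5.987 × 4.33 = 25.92 μm

D(9) = 25.9 μm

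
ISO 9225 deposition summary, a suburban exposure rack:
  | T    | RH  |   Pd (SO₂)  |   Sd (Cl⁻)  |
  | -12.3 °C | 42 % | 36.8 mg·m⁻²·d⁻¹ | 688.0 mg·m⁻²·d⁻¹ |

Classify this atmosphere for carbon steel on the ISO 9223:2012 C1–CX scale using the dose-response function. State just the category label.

carbon steel: temperature factor f = +0.150·(-22.3) = -3.3450
  Pd branch = 1.77·Pd^0.52·e^(0.02·RH+f) = 0.9426 μm/a
  Cl⁻ term: 0.102·688.0^0.62·exp(0.033·42+0.04·-12.3) = 14.33
  sum: 0.9426 + 14.33 → r_corr = 15.27 μm/a
15.3 μm/a falls in (1.3, 25] for carbon steel → category C2

C2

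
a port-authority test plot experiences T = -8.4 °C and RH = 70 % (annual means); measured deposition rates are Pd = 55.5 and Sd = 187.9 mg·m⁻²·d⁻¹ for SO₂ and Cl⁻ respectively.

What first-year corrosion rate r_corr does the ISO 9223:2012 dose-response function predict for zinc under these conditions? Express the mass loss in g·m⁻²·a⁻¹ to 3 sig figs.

zinc: f(T) = +0.038·(T−10) [T≤10 °C] = -0.6992
  sulphur-dioxide contribution → 0.9394 μm/a
  chloride contribution → 0.2967 μm/a
  total first-year rate 1.236 μm/a
Convert to mass loss: 1.236 μm/a × 7.14 g/cm³ = 8.826 g·m⁻²·a⁻¹

r_corr = 8.83 g·m⁻²·a⁻¹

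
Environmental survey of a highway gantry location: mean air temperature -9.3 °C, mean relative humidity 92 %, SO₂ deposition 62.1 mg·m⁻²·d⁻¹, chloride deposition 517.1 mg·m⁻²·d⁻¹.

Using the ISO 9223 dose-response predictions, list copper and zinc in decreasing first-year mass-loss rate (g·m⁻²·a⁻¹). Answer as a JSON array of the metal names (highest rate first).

["zinc", "copper"]

copper: T≤10 °C ⇒ hinge +0.126·(-9.3−10) = -2.4318
  SO₂ term: 0.0053·62.1^0.26·exp(0.059·92-2.4318) = 0.3103
  Sd branch = 0.01025·Sd^0.27·e^(0.036·RH+0.049·T) = 0.9635 μm/a
  sum: 0.3103 + 0.9635 → r_corr = 1.274 μm/a
  mass loss = 1.274 μm/a × 8.96 g/cm³ = 11.41 g·m⁻²·a⁻¹
zinc: temperature factor f = +0.038·(-19.3) = -0.7334
  SO₂ term: 0.0129·62.1^0.44·exp(0.046·92-0.7334) = 2.624
  Cl⁻ term: 0.0175·517.1^0.57·exp(0.008·92+0.085·-9.3) = 0.5836
  sum: 2.624 + 0.5836 → r_corr = 3.208 μm/a
  mass loss = 3.208 μm/a × 7.14 g/cm³ = 22.9 g·m⁻²·a⁻¹
Ordering by g·m⁻²·a⁻¹: zinc (22.9) > copper (11.4)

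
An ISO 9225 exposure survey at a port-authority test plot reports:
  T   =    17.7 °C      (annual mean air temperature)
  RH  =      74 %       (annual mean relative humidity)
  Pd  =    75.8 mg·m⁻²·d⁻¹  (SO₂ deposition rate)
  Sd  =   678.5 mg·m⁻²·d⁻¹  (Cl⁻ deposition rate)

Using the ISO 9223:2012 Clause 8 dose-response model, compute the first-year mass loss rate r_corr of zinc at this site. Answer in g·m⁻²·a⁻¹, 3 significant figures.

zinc: f(T) = -0.071·(T−10) [T>10 °C] = -0.5467
  SO₂ term: 0.0129·75.8^0.44·exp(0.046·74-0.5467) = 1.509
  Cl⁻ term: 0.0175·678.5^0.57·exp(0.008·74+0.085·17.7) = 5.855
  r_corr = 1.509 + 5.855 = 7.363 μm/a
Convert to mass loss: 7.363 μm/a × 7.14 g/cm³ = 52.57 g·m⁻²·a⁻¹

r_corr = 52.6 g·m⁻²·a⁻¹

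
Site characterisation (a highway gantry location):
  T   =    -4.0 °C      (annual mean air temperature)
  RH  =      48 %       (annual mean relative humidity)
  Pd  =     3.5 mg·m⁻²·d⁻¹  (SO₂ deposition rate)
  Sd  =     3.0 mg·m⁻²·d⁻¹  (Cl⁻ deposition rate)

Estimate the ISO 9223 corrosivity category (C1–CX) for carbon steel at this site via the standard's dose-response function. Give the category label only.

C2

carbon steel: temperature factor f = +0.150·(-14.0) = -2.1000
  SO₂ term: 1.77·3.5^0.52·exp(0.02·48-2.1000) = 1.086
  Cl⁻ term: 0.102·3.0^0.62·exp(0.033·48+0.04·-4.0) = 0.8372
  sum: 1.086 + 0.8372 → r_corr = 1.923 μm/a
ISO 9223 Table 2 (carbon steel): 1.3 < 1.92 ≤ 25 μm/a ⇒ C2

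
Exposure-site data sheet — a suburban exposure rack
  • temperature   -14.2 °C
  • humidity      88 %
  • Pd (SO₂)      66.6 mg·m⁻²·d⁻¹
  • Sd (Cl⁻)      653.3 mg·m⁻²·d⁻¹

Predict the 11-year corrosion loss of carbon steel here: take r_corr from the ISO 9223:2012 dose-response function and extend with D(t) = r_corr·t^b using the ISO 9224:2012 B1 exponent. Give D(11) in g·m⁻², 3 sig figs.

carbon steel: temperature factor f = +0.150·(-24.2) = -3.6300
  sulphur-dioxide contribution → 2.421 μm/a
  chloride contribution → 58.68 μm/a
  ⇒ r_corr(carbon steel) = 61.1 μm/a
ISO 9224: D(t) = r_corr · t^b with b = 0.523 (carbon steel, B1)
  D(11) = 61.1 × 11^0.523 = 61.1 × 3.505 = 214.1 μm
  Mass loss = 214.1 μm × 7.85 g/cm³ = 1681 g·m⁻²

D(11) = 1.68e+03 g·m⁻²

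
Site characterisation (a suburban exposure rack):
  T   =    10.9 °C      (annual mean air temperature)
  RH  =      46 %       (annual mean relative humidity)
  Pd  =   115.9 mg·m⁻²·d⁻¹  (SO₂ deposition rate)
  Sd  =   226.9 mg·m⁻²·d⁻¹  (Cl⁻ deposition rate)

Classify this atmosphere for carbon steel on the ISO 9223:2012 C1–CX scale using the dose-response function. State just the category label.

C4

carbon steel: temperature factor f = -0.054·(0.9) = -0.0486
  SO₂ term: 1.77·115.9^0.52·exp(0.02·46-0.0486) = 50.09
  Cl⁻ term: 0.102·226.9^0.62·exp(0.033·46+0.04·10.9) = 20.79
  r_corr = 50.09 + 20.79 = 70.88 μm/a
Category bounds: 50…80 μm/a bracket r_corr ⇒ C4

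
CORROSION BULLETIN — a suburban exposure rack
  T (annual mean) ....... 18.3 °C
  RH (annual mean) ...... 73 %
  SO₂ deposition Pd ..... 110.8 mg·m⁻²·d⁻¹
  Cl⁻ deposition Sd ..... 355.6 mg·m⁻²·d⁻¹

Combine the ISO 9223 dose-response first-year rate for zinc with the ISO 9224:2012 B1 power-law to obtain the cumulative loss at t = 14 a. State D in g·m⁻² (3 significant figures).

zinc: T>10 °C ⇒ hinge -0.071·(18.3−10) = -0.5893
  sulphur-dioxide contribution → 1.632 μm/a
  chloride contribution → 4.229 μm/a
  ⇒ r_corr(zinc) = 5.861 μm/a
Long-term exponent b (ISO 9224 Table 2, B1) = 0.813
  D(14) = 5.861 × 14^0.813 = 5.861 × 8.547 = 50.09 μm
  Mass loss = 50.09 μm × 7.14 g/cm³ = 357.7 g·m⁻²

D(14) = 358 g·m⁻²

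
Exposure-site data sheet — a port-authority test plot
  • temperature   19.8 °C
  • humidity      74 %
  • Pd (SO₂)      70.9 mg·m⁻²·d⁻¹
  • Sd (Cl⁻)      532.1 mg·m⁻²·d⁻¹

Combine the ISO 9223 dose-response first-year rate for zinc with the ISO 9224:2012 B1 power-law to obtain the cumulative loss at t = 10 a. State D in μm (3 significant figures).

zinc: temperature factor f = -0.071·(9.8) = -0.6958
  SO₂ term: 0.0129·70.9^0.44·exp(0.046·74-0.6958) = 1.262
  Cl⁻ term: 0.0175·532.1^0.57·exp(0.008·74+0.085·19.8) = 6.094
  sum: 1.262 + 6.094 → r_corr = 7.356 μm/a
ISO 9224: D(t) = r_corr · t^b with b = 0.813 (zinc, B1)
  D(10) = 7.356 × 10^0.813 = 7.356 × 6.501 = 47.82 μm

D(10) = 47.8 μm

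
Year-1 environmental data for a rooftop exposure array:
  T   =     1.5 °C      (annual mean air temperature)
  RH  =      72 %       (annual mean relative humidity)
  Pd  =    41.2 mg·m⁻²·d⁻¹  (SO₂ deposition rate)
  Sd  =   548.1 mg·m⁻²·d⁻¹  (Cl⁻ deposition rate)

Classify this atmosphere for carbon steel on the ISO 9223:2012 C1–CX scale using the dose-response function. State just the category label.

carbon steel: temperature factor f = +0.150·(-8.5) = -1.2750
  SO₂ term: 1.77·41.2^0.52·exp(0.02·72-1.2750) = 14.43
  Cl⁻ term: 0.102·548.1^0.62·exp(0.033·72+0.04·1.5) = 58.16
  r_corr = 14.43 + 58.16 = 72.6 μm/a
ISO 9223 Table 2 (carbon steel): 50 < 72.6 ≤ 80 μm/a ⇒ C4

C4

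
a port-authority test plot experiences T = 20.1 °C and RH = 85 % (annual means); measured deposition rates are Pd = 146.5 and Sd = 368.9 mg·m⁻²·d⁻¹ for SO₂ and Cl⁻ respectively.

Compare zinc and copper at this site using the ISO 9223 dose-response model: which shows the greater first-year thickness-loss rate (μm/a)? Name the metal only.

zinc

zinc: temperature factor f = -0.071·(10.1) = -0.7171
  SO₂ term: 0.0129·146.5^0.44·exp(0.046·85-0.7171) = 2.82
  Cl⁻ term: 0.0175·368.9^0.57·exp(0.008·85+0.085·20.1) = 5.54
  r_corr = 2.82 + 5.54 = 8.36 μm/a
copper: f(T) = -0.080·(T−10) [T>10 °C] = -0.8080
  Pd branch = 0.0053·Pd^0.26·e^(0.059·RH+f) = 1.302 μm/a
  Sd branch = 0.01025·Sd^0.27·e^(0.036·RH+0.049·T) = 2.887 μm/a
  r_corr = 1.302 + 2.887 = 4.189 μm/a
Ordering by μm/a: zinc (8.36) > copper (4.19)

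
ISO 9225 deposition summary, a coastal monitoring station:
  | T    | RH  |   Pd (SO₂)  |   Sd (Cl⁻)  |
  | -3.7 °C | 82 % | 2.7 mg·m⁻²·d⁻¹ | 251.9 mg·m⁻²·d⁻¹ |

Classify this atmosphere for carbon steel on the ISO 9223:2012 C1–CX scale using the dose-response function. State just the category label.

C3

carbon steel: f(T) = +0.150·(T−10) [T≤10 °C] = -2.0550
  Pd branch = 1.77·Pd^0.52·e^(0.02·RH+f) = 1.959 μm/a
  Sd branch = 0.102·Sd^0.62·e^(0.033·RH+0.04·T) = 40.58 μm/a
  sum: 1.959 + 40.58 → r_corr = 42.54 μm/a
ISO 9223 Table 2 (carbon steel): 25 < 42.5 ≤ 50 μm/a ⇒ C3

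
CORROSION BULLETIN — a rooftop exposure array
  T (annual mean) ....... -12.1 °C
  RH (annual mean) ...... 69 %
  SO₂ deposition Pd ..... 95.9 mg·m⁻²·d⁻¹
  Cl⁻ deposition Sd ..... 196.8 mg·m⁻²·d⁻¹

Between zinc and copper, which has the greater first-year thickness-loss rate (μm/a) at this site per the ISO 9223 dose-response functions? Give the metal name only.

zinc: f(T) = +0.038·(T−10) [T≤10 °C] = -0.8398
  SO₂ term: 0.0129·95.9^0.44·exp(0.046·69-0.8398) = 0.9916
  Sd branch = 0.0175·Sd^0.57·e^(0.008·RH+0.085·T) = 0.2206 μm/a
  sum: 0.9916 + 0.2206 → r_corr = 1.212 μm/a
copper: temperature factor f = +0.126·(-22.1) = -2.7846
  Pd branch = 0.0053·Pd^0.26·e^(0.059·RH+f) = 0.06284 μm/a
  Sd branch = 0.01025·Sd^0.27·e^(0.036·RH+0.049·T) = 0.2828 μm/a
  r_corr = 0.06284 + 0.2828 = 0.3456 μm/a
Ordering by μm/a: zinc (1.21) > copper (0.346)

zinc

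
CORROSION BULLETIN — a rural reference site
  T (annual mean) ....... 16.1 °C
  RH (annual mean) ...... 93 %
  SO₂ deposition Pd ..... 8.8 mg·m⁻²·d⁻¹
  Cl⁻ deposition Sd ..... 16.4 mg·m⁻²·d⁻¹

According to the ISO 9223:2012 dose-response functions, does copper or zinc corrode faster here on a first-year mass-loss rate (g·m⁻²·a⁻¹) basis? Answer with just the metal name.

copper

copper: f(T) = -0.080·(T−10) [T>10 °C] = -0.4880
  sulphur-dioxide contribution → 1.383 μm/a
  chloride contribution → 1.366 μm/a
  ⇒ r_corr(copper) = 2.749 μm/a
  mass loss = 2.749 μm/a × 8.96 g/cm³ = 24.63 g·m⁻²·a⁻¹
zinc: f(T) = -0.071·(T−10) [T>10 °C] = -0.4331
  sulphur-dioxide contribution → 1.57 μm/a
  chloride contribution → 0.7128 μm/a
  total first-year rate 2.283 μm/a
  mass loss = 2.283 μm/a × 7.14 g/cm³ = 16.3 g·m⁻²·a⁻¹
Ordering by g·m⁻²·a⁻¹: copper (24.6) > zinc (16.3)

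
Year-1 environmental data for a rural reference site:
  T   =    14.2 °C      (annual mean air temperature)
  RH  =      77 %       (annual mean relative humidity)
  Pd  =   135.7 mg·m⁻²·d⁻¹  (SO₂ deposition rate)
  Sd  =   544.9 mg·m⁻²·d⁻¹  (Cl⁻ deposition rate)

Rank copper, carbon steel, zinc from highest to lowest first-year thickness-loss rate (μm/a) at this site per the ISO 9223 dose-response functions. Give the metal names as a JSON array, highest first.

["carbon steel", "zinc", "copper"]

copper: f(T) = -0.080·(T−10) [T>10 °C] = -0.3360
  Pd branch = 0.0053·Pd^0.26·e^(0.059·RH+f) = 1.276 μm/a
  Sd branch = 0.01025·Sd^0.27·e^(0.036·RH+0.049·T) = 1.801 μm/a
  r_corr = 1.276 + 1.801 = 3.077 μm/a
carbon steel: f(T) = -0.054·(T−10) [T>10 °C] = -0.2268
  Pd branch = 1.77·Pd^0.52·e^(0.02·RH+f) = 84.57 μm/a
  Sd branch = 0.102·Sd^0.62·e^(0.033·RH+0.04·T) = 113.6 μm/a
  sum: 84.57 + 113.6 → r_corr = 198.2 μm/a
zinc: temperature factor f = -0.071·(4.2) = -0.2982
  SO₂ term: 0.0129·135.7^0.44·exp(0.046·77-0.2982) = 2.869
  Cl⁻ term: 0.0175·544.9^0.57·exp(0.008·77+0.085·14.2) = 3.931
  sum: 2.869 + 3.931 → r_corr = 6.799 μm/a
Ordering by μm/a: carbon steel (198) > zinc (6.8) > copper (3.08)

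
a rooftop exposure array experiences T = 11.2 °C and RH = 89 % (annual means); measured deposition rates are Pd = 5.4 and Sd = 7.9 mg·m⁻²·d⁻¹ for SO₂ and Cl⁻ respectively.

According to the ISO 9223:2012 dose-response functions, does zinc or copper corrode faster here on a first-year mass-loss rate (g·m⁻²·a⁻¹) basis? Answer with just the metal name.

copper

zinc: temperature factor f = -0.071·(1.2) = -0.0852
  sulphur-dioxide contribution → 1.492 μm/a
  chloride contribution → 0.3002 μm/a
  ⇒ r_corr(zinc) = 1.792 μm/a
  mass loss = 1.792 μm/a × 7.14 g/cm³ = 12.8 g·m⁻²·a⁻¹
copper: T>10 °C ⇒ hinge -0.080·(11.2−10) = -0.0960
  sulphur-dioxide contribution → 1.424 μm/a
  chloride contribution → 0.7637 μm/a
  total first-year rate 2.188 μm/a
  mass loss = 2.188 μm/a × 8.96 g/cm³ = 19.6 g·m⁻²·a⁻¹
Ordering by g·m⁻²·a⁻¹: copper (19.6) > zinc (12.8)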